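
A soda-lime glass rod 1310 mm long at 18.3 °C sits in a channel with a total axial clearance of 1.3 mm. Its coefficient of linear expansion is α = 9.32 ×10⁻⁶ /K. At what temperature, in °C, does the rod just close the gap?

α·L₀·ΔT = 1.3 mm ⇒ ΔT = 1.3 / (9.32×10⁻⁶ × 1310.0) = 106.5 K.
T = 18.3 + 106.5 = 124.8 °C.

125 °C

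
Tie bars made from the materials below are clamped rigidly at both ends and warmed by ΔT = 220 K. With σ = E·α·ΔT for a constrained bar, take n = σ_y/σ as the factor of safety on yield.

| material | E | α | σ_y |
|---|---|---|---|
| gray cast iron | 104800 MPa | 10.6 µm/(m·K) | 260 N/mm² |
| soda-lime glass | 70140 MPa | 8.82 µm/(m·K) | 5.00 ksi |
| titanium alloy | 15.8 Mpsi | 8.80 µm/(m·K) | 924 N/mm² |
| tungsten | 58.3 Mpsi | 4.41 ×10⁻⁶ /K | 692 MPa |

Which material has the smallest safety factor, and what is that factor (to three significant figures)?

soda-lime glass, n = 0.253

Per material, after unit conversion:
  gray cast iron: E = 104.8, α = 10.6, σ_y = 260.0 → σ = 244 MPa, n = 1.06
  soda-lime glass: E = 70.14, α = 8.82, σ_y = 34.47 → σ = 136 MPa, n = 0.253
  titanium alloy: E = 108.9, α = 8.80, σ_y = 924.0 → σ = 211 MPa, n = 4.38
  tungsten: E = 402.0, α = 4.41, σ_y = 692.0 → σ = 390 MPa, n = 1.77
Soda-lime glass has the lowest safety factor, n = 0.253.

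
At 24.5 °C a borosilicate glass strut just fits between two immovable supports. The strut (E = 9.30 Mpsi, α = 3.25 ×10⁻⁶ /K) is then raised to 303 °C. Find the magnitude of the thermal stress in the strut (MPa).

58.0 MPa

E = 9.30 Mpsi = 64.12 GPa.
ΔT = 278.5 K. Constrained thermal stress σ = E·α·ΔT = 64.12×10³ MPa × 3.25×10⁻⁶ × 278.5 = 58.0 MPa (compressive).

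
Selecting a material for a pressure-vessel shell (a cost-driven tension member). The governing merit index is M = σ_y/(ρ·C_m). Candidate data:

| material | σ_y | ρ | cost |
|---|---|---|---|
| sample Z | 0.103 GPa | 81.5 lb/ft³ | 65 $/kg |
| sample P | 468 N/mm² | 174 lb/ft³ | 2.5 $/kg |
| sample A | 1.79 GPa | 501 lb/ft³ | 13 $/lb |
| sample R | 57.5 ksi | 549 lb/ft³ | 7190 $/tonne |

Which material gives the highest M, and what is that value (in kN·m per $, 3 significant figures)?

After converting to SI:
  sample Z: σ_y = 103.0 MPa, ρ = 1306 kg/m³, cost = 65.00 $/kg
  sample P: σ_y = 468.0 MPa, ρ = 2787 kg/m³, cost = 2.500 $/kg
  sample A: σ_y = 1790 MPa, ρ = 8025 kg/m³, cost = 28.66 $/kg
  sample R: σ_y = 396.4 MPa, ρ = 8794 kg/m³, cost = 7.190 $/kg
  sample P: M = 67.2 kN·m per $
  sample A: M = 7.78 kN·m per $
  sample R: M = 6.27 kN·m per $
  sample Z: M = 1.21 kN·m per $
Highest index: sample P.

sample P, M = 67.2 kN·m per $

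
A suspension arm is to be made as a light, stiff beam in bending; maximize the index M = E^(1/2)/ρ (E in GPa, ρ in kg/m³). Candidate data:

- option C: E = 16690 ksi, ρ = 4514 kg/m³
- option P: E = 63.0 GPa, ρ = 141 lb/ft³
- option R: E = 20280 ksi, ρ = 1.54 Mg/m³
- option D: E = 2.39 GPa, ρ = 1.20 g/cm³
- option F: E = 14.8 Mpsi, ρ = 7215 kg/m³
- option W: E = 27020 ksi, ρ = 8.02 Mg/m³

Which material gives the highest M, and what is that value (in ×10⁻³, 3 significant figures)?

After converting to SI:
  option C: E = 115.1 GPa, ρ = 4514 kg/m³
  option P: E = 63.00 GPa, ρ = 2259 kg/m³
  option R: E = 139.8 GPa, ρ = 1540 kg/m³
  option D: E = 2.390 GPa, ρ = 1200 kg/m³
  option F: E = 102.0 GPa, ρ = 7215 kg/m³
  option W: E = 186.3 GPa, ρ = 8020 kg/m³
  option R: M = 7.68×10⁻³
  option P: M = 3.51×10⁻³
  option C: M = 2.38×10⁻³
  option W: M = 1.70×10⁻³
  option F: M = 1.40×10⁻³
  option D: M = 1.29×10⁻³
Option R ranks first.

option R, M = 7.68×10⁻³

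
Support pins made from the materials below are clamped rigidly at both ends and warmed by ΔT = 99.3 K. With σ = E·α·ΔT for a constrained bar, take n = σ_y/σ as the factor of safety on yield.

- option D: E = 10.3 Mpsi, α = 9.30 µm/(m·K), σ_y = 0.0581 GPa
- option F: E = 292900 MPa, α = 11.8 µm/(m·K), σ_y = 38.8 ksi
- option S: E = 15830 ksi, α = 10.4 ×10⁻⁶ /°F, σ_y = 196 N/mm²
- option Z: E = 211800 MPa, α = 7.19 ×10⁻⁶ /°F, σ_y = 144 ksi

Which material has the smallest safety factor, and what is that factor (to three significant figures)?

With everything in SI (GPa, ×10⁻⁶/K, MPa):
  option D: E = 71.02, α = 9.30, σ_y = 58.10 → σ = 65.6 MPa, n = 0.886
  option F: E = 292.9, α = 11.8, σ_y = 267.5 → σ = 343 MPa, n = 0.779
  option S: E = 109.1, α = 18.7, σ_y = 196.0 → σ = 203 MPa, n = 0.966
  option Z: E = 211.8, α = 12.9, σ_y = 992.8 → σ = 272 MPa, n = 3.65
The minimum is option F at n = 0.779.

option F, n = 0.779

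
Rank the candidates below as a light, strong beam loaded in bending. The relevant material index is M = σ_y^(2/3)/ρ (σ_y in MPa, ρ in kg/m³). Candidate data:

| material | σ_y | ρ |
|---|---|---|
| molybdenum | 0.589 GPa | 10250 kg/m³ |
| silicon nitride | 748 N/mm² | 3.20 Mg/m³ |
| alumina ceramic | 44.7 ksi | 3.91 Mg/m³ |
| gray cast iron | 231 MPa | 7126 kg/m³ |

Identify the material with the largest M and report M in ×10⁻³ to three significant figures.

silicon nitride, M = 25.8×10⁻³

Normalizing units and computing the index:
  molybdenum: σ_y = 589.0 MPa, ρ = 10250 kg/m³
  silicon nitride: σ_y = 748.0 MPa, ρ = 3200 kg/m³
  alumina ceramic: σ_y = 308.2 MPa, ρ = 3910 kg/m³
  gray cast iron: σ_y = 231.0 MPa, ρ = 7126 kg/m³
  silicon nitride: M = 25.8×10⁻³
  alumina ceramic: M = 11.7×10⁻³
  molybdenum: M = 6.86×10⁻³
  gray cast iron: M = 5.28×10⁻³
The maximum is for silicon nitride.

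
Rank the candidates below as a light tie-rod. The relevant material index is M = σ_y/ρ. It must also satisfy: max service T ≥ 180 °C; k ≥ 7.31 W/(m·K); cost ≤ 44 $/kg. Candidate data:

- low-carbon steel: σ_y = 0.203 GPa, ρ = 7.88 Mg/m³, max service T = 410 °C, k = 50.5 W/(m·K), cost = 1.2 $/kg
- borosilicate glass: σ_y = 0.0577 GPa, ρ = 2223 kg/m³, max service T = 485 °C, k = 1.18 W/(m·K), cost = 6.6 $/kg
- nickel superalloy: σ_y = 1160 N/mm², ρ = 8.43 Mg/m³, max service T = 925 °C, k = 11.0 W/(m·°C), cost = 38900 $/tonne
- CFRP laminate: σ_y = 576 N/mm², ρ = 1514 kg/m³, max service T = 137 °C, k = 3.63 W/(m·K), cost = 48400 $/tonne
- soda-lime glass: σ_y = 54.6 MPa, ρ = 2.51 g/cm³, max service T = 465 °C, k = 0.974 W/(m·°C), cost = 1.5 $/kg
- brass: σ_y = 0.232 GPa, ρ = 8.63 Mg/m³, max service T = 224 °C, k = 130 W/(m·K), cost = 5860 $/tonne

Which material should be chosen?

nickel superalloy

Screen on constraints: max service T ≥ 180 °C; k ≥ 7.31 W/(m·K); cost ≤ 44 $/kg. Survivors: low-carbon steel, nickel superalloy, brass.
Putting every candidate on a common basis:
  low-carbon steel: σ_y = 203.0 MPa, ρ = 7880 kg/m³
  nickel superalloy: σ_y = 1160 MPa, ρ = 8430 kg/m³
  brass: σ_y = 232.0 MPa, ρ = 8630 kg/m³
  nickel superalloy: M = 138 kN·m/kg
  brass: M = 26.9 kN·m/kg
  low-carbon steel: M = 25.8 kN·m/kg
Highest index: nickel superalloy.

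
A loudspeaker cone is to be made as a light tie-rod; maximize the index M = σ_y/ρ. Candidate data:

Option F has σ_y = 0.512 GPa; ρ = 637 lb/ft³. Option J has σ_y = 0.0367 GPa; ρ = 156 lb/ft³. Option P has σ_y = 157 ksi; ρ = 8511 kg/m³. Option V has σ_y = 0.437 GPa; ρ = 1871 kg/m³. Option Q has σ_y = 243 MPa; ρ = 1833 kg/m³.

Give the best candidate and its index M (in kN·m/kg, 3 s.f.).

Normalizing units and computing the index:
  option F: σ_y = 512.0 MPa, ρ = 10200 kg/m³
  option J: σ_y = 36.70 MPa, ρ = 2499 kg/m³
  option P: σ_y = 1082 MPa, ρ = 8511 kg/m³
  option V: σ_y = 437.0 MPa, ρ = 1871 kg/m³
  option Q: σ_y = 243.0 MPa, ρ = 1833 kg/m³
  option V: M = 234 kN·m/kg
  option Q: M = 133 kN·m/kg
  option P: M = 127 kN·m/kg
  option F: M = 50.2 kN·m/kg
  option J: M = 14.7 kN·m/kg
The maximum is for option V.

option V, M = 234 kN·m/kg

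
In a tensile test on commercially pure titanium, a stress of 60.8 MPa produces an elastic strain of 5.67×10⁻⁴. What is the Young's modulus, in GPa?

E = σ/ε = 60.8 MPa / 5.67×10⁻⁴ = 107200 MPa = 107 GPa.

107 GPa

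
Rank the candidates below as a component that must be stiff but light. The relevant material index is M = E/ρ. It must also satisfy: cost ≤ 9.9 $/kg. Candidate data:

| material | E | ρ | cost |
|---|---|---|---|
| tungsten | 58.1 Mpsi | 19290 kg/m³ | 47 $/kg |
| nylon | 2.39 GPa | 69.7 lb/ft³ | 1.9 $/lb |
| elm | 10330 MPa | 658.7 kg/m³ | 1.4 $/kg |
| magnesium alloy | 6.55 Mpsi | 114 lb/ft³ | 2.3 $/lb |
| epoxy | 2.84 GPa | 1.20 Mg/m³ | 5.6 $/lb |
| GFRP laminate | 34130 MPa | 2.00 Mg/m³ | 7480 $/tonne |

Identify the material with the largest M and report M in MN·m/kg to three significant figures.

magnesium alloy, M = 24.7 MN·m/kg

Screen on constraints: cost ≤ 9.9 $/kg. Survivors: nylon, elm, magnesium alloy, GFRP laminate.
Convert each candidate to consistent units, then evaluate M:
  nylon: E = 2.390 GPa, ρ = 1116 kg/m³
  elm: E = 10.33 GPa, ρ = 658.7 kg/m³
  magnesium alloy: E = 45.16 GPa, ρ = 1826 kg/m³
  GFRP laminate: E = 34.13 GPa, ρ = 2000 kg/m³
  magnesium alloy: M = 24.7 MN·m/kg
  GFRP laminate: M = 17.1 MN·m/kg
  elm: M = 15.7 MN·m/kg
  nylon: M = 2.14 MN·m/kg
The maximum is for magnesium alloy.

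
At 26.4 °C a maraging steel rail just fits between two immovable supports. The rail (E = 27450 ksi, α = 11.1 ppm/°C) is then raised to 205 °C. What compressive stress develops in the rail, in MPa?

E = 27450 ksi = 189.3 GPa.
ΔT = 178.6 K. Constrained thermal stress σ = E·α·ΔT = 189.3×10³ MPa × 11.1×10⁻⁶ × 178.6 = 375 MPa (compressive).

375 MPa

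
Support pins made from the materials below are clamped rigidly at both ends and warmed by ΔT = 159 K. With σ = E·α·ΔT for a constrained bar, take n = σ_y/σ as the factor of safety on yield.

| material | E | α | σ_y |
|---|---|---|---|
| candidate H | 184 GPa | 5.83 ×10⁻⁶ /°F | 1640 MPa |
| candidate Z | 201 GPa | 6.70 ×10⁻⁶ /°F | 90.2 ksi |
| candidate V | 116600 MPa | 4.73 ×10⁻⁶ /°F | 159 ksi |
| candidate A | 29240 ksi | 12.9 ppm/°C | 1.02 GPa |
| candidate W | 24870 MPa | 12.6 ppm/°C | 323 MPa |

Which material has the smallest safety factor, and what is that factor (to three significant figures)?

candidate Z, n = 1.61

Per material, after unit conversion:
  candidate H: E = 184.0, α = 10.5, σ_y = 1640 → σ = 307 MPa, n = 5.34
  candidate Z: E = 201.0, α = 12.1, σ_y = 621.9 → σ = 385 MPa, n = 1.61
  candidate V: E = 116.6, α = 8.51, σ_y = 1096 → σ = 158 MPa, n = 6.95
  candidate A: E = 201.6, α = 12.9, σ_y = 1020 → σ = 414 MPa, n = 2.47
  candidate W: E = 24.87, α = 12.6, σ_y = 323.0 → σ = 49.8 MPa, n = 6.48
Candidate Z has the lowest safety factor, n = 1.61.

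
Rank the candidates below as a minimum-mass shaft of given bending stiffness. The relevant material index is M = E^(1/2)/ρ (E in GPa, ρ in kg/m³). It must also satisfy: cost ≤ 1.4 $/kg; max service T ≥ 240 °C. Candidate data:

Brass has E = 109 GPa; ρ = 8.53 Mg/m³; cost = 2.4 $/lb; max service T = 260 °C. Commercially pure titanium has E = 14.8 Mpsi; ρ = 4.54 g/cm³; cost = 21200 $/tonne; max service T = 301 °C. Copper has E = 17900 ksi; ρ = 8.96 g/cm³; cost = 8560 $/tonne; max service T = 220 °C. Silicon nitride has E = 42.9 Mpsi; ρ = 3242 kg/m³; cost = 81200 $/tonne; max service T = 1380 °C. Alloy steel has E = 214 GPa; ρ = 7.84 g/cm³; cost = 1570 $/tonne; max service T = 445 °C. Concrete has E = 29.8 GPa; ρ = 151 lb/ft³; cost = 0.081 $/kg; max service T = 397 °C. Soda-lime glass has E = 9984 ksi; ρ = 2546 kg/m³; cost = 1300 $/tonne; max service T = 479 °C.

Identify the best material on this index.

Screen on constraints: cost ≤ 1.4 $/kg; max service T ≥ 240 °C. Survivors: concrete, soda-lime glass.
Putting every candidate on a common basis:
  concrete: E = 29.80 GPa, ρ = 2419 kg/m³
  soda-lime glass: E = 68.84 GPa, ρ = 2546 kg/m³
  soda-lime glass: M = 3.26×10⁻³
  concrete: M = 2.26×10⁻³
The maximum is for soda-lime glass.

soda-lime glass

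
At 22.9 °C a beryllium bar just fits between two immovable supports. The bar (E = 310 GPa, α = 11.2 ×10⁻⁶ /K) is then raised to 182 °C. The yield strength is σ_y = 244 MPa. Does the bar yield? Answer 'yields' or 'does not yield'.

ΔT = 159.1 K. Constrained thermal stress σ = E·α·ΔT = 310.0×10³ MPa × 11.2×10⁻⁶ × 159.1 = 552 MPa (compressive).
Compare to σ_y = 244 MPa: σ ≥ σ_y, so it yields.

yields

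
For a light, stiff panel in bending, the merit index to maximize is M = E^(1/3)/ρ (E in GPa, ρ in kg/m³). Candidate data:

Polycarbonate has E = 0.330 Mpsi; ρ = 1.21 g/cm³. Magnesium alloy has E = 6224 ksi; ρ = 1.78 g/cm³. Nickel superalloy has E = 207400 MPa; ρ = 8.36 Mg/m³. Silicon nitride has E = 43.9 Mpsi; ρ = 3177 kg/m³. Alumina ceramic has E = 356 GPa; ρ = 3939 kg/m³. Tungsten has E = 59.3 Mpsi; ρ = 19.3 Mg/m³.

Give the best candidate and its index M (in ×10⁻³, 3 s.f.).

silicon nitride, M = 2.11×10⁻³

Putting every candidate on a common basis:
  polycarbonate: E = 2.275 GPa, ρ = 1210 kg/m³
  magnesium alloy: E = 42.91 GPa, ρ = 1780 kg/m³
  nickel superalloy: E = 207.4 GPa, ρ = 8360 kg/m³
  silicon nitride: E = 302.7 GPa, ρ = 3177 kg/m³
  alumina ceramic: E = 356.0 GPa, ρ = 3939 kg/m³
  tungsten: E = 408.9 GPa, ρ = 19300 kg/m³
  silicon nitride: M = 2.11×10⁻³
  magnesium alloy: M = 1.97×10⁻³
  alumina ceramic: M = 1.80×10⁻³
  polycarbonate: M = 1.09×10⁻³
  nickel superalloy: M = 0.708×10⁻³
  tungsten: M = 0.385×10⁻³
Highest index: silicon nitride.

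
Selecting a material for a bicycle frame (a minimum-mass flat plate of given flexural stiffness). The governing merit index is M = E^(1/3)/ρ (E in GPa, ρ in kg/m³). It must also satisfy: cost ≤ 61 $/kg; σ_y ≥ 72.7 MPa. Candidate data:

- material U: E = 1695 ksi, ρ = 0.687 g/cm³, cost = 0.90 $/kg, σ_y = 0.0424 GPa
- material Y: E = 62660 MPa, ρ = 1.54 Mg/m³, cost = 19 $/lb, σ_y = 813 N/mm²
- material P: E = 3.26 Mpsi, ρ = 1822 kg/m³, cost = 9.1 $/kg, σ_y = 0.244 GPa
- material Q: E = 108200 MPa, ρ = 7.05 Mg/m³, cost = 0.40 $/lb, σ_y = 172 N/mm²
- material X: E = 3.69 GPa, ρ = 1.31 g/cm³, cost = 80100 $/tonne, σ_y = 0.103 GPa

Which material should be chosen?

Screen on constraints: cost ≤ 61 $/kg; σ_y ≥ 72.7 MPa. Survivors: material Y, material P, material Q.
After converting to SI:
  material Y: E = 62.66 GPa, ρ = 1540 kg/m³
  material P: E = 22.48 GPa, ρ = 1822 kg/m³
  material Q: E = 108.2 GPa, ρ = 7050 kg/m³
  material Y: M = 2.58×10⁻³
  material P: M = 1.55×10⁻³
  material Q: M = 0.676×10⁻³
Material Y ranks first.

material Y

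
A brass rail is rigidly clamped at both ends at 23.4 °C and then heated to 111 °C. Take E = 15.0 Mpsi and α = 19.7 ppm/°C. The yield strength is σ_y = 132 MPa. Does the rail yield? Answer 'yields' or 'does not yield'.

E = 15.0 Mpsi = 103.4 GPa.
ΔT = 87.60 K. Constrained thermal stress σ = E·α·ΔT = 103.4×10³ MPa × 19.7×10⁻⁶ × 87.60 = 178 MPa (compressive).
Compare to σ_y = 132 MPa: σ ≥ σ_y, so it yields.

yields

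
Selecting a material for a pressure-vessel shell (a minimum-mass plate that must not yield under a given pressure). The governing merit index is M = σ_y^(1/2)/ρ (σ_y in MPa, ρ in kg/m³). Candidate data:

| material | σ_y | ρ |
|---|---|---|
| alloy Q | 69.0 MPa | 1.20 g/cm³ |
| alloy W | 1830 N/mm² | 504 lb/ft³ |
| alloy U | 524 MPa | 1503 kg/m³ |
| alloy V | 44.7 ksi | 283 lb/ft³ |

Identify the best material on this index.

Convert each candidate to consistent units, then evaluate M:
  alloy Q: σ_y = 69.00 MPa, ρ = 1200 kg/m³
  alloy W: σ_y = 1830 MPa, ρ = 8073 kg/m³
  alloy U: σ_y = 524.0 MPa, ρ = 1503 kg/m³
  alloy V: σ_y = 308.2 MPa, ρ = 4533 kg/m³
  alloy U: M = 15.2×10⁻³
  alloy Q: M = 6.92×10⁻³
  alloy W: M = 5.30×10⁻³
  alloy V: M = 3.87×10⁻³
Highest index: alloy U.

alloy U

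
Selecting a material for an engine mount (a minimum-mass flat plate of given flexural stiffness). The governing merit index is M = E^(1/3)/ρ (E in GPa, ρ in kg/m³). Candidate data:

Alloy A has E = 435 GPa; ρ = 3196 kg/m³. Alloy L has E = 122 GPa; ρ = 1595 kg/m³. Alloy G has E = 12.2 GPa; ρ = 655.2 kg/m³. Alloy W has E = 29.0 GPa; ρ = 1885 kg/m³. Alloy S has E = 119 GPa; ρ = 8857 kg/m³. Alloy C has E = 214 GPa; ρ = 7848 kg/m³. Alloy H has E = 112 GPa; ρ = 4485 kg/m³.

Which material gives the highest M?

Computing M directly (units already consistent):
  alloy G: M = 3.51×10⁻³
  alloy L: M = 3.11×10⁻³
  alloy A: M = 2.37×10⁻³
  alloy W: M = 1.63×10⁻³
  alloy H: M = 1.07×10⁻³
  alloy C: M = 0.762×10⁻³
  alloy S: M = 0.555×10⁻³
Alloy G has the largest M.

alloy G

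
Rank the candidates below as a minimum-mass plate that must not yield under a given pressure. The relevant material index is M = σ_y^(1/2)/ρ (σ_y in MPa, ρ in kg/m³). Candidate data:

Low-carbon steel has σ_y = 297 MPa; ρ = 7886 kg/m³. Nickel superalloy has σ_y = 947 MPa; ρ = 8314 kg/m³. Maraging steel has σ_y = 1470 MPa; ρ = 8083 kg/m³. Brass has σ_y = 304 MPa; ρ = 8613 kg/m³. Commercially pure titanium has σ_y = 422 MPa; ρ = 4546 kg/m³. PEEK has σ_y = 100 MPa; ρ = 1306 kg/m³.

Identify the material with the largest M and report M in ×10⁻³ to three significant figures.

PEEK, M = 7.66×10⁻³

Evaluate M for each candidate:
  PEEK: M = 7.66×10⁻³
  maraging steel: M = 4.74×10⁻³
  commercially pure titanium: M = 4.52×10⁻³
  nickel superalloy: M = 3.70×10⁻³
  low-carbon steel: M = 2.19×10⁻³
  brass: M = 2.02×10⁻³
PEEK ranks first.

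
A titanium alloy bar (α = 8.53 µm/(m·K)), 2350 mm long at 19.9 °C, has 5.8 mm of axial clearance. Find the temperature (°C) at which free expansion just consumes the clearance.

α·L₀·ΔT = 5.8 mm ⇒ ΔT = 5.8 / (8.53×10⁻⁶ × 2350.0) = 289.3 K.
T = 19.9 + 289.3 = 309.2 °C.

309 °C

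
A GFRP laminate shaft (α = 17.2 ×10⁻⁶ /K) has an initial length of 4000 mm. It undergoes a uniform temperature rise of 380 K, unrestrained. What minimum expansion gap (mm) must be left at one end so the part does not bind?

26.1 mm

ΔL = α·L₀·ΔT = 17.2×10⁻⁶ × 4000 mm × 380.0 K = 26.1 mm.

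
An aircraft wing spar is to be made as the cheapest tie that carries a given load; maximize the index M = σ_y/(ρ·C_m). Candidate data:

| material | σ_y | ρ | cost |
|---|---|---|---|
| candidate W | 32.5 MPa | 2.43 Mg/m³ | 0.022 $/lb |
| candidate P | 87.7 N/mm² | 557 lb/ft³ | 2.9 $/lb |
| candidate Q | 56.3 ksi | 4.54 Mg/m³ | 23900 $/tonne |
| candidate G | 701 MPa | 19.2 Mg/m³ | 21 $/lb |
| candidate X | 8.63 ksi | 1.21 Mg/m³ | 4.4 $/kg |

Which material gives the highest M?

candidate W

In SI units:
  candidate W: σ_y = 32.50 MPa, ρ = 2430 kg/m³, cost = 0.04850 $/kg
  candidate P: σ_y = 87.70 MPa, ρ = 8922 kg/m³, cost = 6.393 $/kg
  candidate Q: σ_y = 388.2 MPa, ρ = 4540 kg/m³, cost = 23.90 $/kg
  candidate G: σ_y = 701.0 MPa, ρ = 19200 kg/m³, cost = 46.30 $/kg
  candidate X: σ_y = 59.50 MPa, ρ = 1210 kg/m³, cost = 4.400 $/kg
  candidate W: M = 276 kN·m per $
  candidate X: M = 11.2 kN·m per $
  candidate Q: M = 3.58 kN·m per $
  candidate P: M = 1.54 kN·m per $
  candidate G: M = 0.789 kN·m per $
Highest index: candidate W.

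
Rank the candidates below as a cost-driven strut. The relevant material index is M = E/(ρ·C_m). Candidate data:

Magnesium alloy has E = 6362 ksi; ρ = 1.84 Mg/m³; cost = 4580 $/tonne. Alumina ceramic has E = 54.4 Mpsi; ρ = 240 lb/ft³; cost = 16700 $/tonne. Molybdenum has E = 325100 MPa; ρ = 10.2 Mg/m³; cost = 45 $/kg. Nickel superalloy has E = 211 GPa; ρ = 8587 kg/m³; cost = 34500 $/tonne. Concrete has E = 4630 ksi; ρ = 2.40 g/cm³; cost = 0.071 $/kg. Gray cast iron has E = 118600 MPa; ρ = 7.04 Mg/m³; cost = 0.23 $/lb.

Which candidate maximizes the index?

concrete

In SI units:
  magnesium alloy: E = 43.86 GPa, ρ = 1840 kg/m³, cost = 4.580 $/kg
  alumina ceramic: E = 375.1 GPa, ρ = 3844 kg/m³, cost = 16.70 $/kg
  molybdenum: E = 325.1 GPa, ρ = 10200 kg/m³, cost = 45.00 $/kg
  nickel superalloy: E = 211.0 GPa, ρ = 8587 kg/m³, cost = 34.50 $/kg
  concrete: E = 31.92 GPa, ρ = 2400 kg/m³, cost = 0.07100 $/kg
  gray cast iron: E = 118.6 GPa, ρ = 7040 kg/m³, cost = 0.5071 $/kg
  concrete: M = 187 MN·m per $
  gray cast iron: M = 33.2 MN·m per $
  alumina ceramic: M = 5.84 MN·m per $
  magnesium alloy: M = 5.21 MN·m per $
  nickel superalloy: M = 0.712 MN·m per $
  molybdenum: M = 0.708 MN·m per $
Concrete ranks first.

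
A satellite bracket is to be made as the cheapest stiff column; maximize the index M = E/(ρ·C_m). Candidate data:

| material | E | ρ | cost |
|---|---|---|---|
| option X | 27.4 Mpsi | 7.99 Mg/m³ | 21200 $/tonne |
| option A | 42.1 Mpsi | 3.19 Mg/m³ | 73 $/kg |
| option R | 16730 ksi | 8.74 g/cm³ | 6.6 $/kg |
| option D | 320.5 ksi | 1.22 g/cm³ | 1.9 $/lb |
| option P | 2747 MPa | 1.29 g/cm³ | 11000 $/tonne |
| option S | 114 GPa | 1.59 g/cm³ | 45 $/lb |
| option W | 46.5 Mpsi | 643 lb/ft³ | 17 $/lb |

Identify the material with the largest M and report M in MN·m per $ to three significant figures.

Putting every candidate on a common basis:
  option X: E = 188.9 GPa, ρ = 7990 kg/m³, cost = 21.20 $/kg
  option A: E = 290.3 GPa, ρ = 3190 kg/m³, cost = 73.00 $/kg
  option R: E = 115.3 GPa, ρ = 8740 kg/m³, cost = 6.600 $/kg
  option D: E = 2.210 GPa, ρ = 1220 kg/m³, cost = 4.189 $/kg
  option P: E = 2.747 GPa, ρ = 1290 kg/m³, cost = 11.00 $/kg
  option S: E = 114.0 GPa, ρ = 1590 kg/m³, cost = 99.21 $/kg
  option W: E = 320.6 GPa, ρ = 10300 kg/m³, cost = 37.48 $/kg
  option R: M = 2.00 MN·m per $
  option A: M = 1.25 MN·m per $
  option X: M = 1.12 MN·m per $
  option W: M = 0.831 MN·m per $
  option S: M = 0.723 MN·m per $
  option D: M = 0.432 MN·m per $
  option P: M = 0.194 MN·m per $
Option R has the largest M.

option R, M = 2.00 MN·m per $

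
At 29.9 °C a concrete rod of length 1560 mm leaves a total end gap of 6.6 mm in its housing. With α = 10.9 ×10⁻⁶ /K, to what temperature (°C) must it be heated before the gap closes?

418 °C

α·L₀·ΔT = 6.6 mm ⇒ ΔT = 6.6 / (10.9×10⁻⁶ × 1560.0) = 388.1 K.
T = 29.9 + 388.1 = 418.0 °C.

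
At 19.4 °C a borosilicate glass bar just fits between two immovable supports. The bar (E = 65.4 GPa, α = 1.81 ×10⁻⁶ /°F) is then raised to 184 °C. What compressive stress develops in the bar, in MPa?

α = 1.81×10⁻⁶/°F × 9/5 = 3.26×10⁻⁶/K.
ΔT = 164.6 K. Constrained thermal stress σ = E·α·ΔT = 65.40×10³ MPa × 3.26×10⁻⁶ × 164.6 = 35.1 MPa (compressive).

35.1 MPa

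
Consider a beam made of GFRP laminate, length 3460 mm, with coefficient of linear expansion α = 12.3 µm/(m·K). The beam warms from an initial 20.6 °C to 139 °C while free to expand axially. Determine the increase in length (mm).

ΔT = 139 − 20.6 = 118.4 K.
ΔL = α·L₀·ΔT = 12.3×10⁻⁶ × 3460 mm × 118.4 K = 5.04 mm.

5.04 mm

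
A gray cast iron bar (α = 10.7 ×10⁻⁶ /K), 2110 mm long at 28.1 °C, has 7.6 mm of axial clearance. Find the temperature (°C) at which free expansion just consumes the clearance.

α·L₀·ΔT = 7.6 mm ⇒ ΔT = 7.6 / (10.7×10⁻⁶ × 2110.0) = 336.6 K.
T = 28.1 + 336.6 = 364.7 °C.

365 °C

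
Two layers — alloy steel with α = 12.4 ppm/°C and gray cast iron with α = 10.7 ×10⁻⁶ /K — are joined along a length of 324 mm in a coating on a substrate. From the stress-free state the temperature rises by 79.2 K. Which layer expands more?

alloy steel

α(alloy steel) = 12.4×10⁻⁶/K vs α(gray cast iron) = 10.7×10⁻⁶/K.
Higher α expands more for the same ΔT: alloy steel.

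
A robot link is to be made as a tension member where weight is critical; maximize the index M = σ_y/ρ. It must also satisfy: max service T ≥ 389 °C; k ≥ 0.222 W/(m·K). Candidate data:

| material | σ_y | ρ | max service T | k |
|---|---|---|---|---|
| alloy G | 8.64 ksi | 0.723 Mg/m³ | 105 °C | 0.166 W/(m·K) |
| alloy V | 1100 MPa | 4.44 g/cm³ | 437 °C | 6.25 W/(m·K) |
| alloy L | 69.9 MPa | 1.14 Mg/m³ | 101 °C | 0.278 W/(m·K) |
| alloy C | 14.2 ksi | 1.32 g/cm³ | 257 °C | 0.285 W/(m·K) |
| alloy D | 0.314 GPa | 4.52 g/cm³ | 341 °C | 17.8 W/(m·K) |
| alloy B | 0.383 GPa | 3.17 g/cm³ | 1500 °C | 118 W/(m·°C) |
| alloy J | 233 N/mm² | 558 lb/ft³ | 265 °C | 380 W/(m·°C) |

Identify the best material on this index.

Screen on constraints: max service T ≥ 389 °C; k ≥ 0.222 W/(m·K). Survivors: alloy V, alloy B.
Convert each candidate to consistent units, then evaluate M:
  alloy V: σ_y = 1100 MPa, ρ = 4440 kg/m³
  alloy B: σ_y = 383.0 MPa, ρ = 3170 kg/m³
  alloy V: M = 248 kN·m/kg
  alloy B: M = 121 kN·m/kg
Alloy V ranks first.

alloy V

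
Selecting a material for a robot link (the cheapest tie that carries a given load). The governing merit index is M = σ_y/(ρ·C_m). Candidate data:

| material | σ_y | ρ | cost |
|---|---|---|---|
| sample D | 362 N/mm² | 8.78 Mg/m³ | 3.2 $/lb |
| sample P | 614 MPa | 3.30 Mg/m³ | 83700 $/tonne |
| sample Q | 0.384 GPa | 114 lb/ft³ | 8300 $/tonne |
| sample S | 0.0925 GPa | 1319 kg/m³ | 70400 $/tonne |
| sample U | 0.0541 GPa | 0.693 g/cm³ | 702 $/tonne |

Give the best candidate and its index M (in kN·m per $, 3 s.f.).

In SI units:
  sample D: σ_y = 362.0 MPa, ρ = 8780 kg/m³, cost = 7.055 $/kg
  sample P: σ_y = 614.0 MPa, ρ = 3300 kg/m³, cost = 83.70 $/kg
  sample Q: σ_y = 384.0 MPa, ρ = 1826 kg/m³, cost = 8.300 $/kg
  sample S: σ_y = 92.50 MPa, ρ = 1319 kg/m³, cost = 70.40 $/kg
  sample U: σ_y = 54.10 MPa, ρ = 693.0 kg/m³, cost = 0.7020 $/kg
  sample U: M = 111 kN·m per $
  sample Q: M = 25.3 kN·m per $
  sample D: M = 5.84 kN·m per $
  sample P: M = 2.22 kN·m per $
  sample S: M = 0.996 kN·m per $
The maximum is for sample U.

sample U, M = 111 kN·m per $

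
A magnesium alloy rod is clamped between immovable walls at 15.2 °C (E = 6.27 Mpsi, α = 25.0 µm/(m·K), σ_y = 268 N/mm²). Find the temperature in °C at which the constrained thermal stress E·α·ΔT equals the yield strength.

263 °C

E = 6.27 Mpsi = 43.23 GPa.
σ_y = 268 N/mm² = 268.0 MPa.
E·α·ΔT = 268.0 MPa ⇒ ΔT = 268.0 / (43.23×10³ × 25.0×10⁻⁶) = 248.0 K.
T = 15.2 + 248.0 = 263.2 °C.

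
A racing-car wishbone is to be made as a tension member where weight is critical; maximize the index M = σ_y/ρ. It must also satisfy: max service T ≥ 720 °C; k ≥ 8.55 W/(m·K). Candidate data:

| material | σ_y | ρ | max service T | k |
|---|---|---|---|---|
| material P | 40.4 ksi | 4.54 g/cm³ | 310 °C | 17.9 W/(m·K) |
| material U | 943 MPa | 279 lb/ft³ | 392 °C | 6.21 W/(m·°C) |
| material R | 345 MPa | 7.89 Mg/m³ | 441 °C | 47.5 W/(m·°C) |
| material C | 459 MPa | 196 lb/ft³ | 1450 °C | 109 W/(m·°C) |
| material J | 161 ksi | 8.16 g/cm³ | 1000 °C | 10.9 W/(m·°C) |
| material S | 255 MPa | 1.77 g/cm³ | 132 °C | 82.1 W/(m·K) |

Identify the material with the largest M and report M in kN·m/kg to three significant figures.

Screen on constraints: max service T ≥ 720 °C; k ≥ 8.55 W/(m·K). Survivors: material C, material J.
After converting to SI:
  material C: σ_y = 459.0 MPa, ρ = 3140 kg/m³
  material J: σ_y = 1110 MPa, ρ = 8160 kg/m³
  material C: M = 146 kN·m/kg
  material J: M = 136 kN·m/kg
Material C ranks first.

material C, M = 146 kN·m/kg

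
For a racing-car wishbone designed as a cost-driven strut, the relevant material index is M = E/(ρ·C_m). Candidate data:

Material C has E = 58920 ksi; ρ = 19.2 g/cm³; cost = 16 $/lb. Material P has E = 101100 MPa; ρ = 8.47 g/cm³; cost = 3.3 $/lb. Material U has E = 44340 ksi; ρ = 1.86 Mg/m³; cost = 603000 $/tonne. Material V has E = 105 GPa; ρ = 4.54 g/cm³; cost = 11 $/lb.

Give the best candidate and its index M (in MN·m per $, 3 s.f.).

After converting to SI:
  material C: E = 406.2 GPa, ρ = 19200 kg/m³, cost = 35.27 $/kg
  material P: E = 101.1 GPa, ρ = 8470 kg/m³, cost = 7.275 $/kg
  material U: E = 305.7 GPa, ρ = 1860 kg/m³, cost = 603.0 $/kg
  material V: E = 105.0 GPa, ρ = 4540 kg/m³, cost = 24.25 $/kg
  material P: M = 1.64 MN·m per $
  material V: M = 0.954 MN·m per $
  material C: M = 0.600 MN·m per $
  material U: M = 0.273 MN·m per $
Material P has the largest M.

material P, M = 1.64 MN·m per $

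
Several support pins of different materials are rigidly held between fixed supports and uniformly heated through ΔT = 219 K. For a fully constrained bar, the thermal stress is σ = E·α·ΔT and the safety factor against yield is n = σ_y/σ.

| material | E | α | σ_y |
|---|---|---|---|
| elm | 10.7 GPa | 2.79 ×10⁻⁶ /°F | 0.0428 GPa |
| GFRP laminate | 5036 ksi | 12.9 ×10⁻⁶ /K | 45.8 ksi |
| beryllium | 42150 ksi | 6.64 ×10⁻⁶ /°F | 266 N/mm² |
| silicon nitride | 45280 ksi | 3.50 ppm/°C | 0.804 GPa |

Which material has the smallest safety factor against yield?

With everything in SI (GPa, ×10⁻⁶/K, MPa):
  elm: E = 10.70, α = 5.02, σ_y = 42.80 → σ = 11.8 MPa, n = 3.64
  GFRP laminate: E = 34.72, α = 12.9, σ_y = 315.8 → σ = 98.1 MPa, n = 3.22
  beryllium: E = 290.6, α = 12.0, σ_y = 266.0 → σ = 761 MPa, n = 0.350
  silicon nitride: E = 312.2, α = 3.50, σ_y = 804.0 → σ = 239 MPa, n = 3.36
The minimum is beryllium at n = 0.350.

beryllium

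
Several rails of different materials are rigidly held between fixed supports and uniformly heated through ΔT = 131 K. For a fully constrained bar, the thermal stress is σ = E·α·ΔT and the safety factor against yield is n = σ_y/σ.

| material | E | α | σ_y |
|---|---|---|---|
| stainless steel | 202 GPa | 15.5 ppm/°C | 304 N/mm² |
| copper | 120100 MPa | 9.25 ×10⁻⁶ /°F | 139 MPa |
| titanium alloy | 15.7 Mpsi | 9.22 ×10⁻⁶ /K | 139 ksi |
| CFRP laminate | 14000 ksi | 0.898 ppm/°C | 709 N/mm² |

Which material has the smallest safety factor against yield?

copper

In consistent units (E in GPa, α in ×10⁻⁶/K, σ_y in MPa):
  stainless steel: E = 202.0, α = 15.5, σ_y = 304.0 → σ = 410 MPa, n = 0.741
  copper: E = 120.1, α = 16.6, σ_y = 139.0 → σ = 262 MPa, n = 0.531
  titanium alloy: E = 108.2, α = 9.22, σ_y = 958.4 → σ = 131 MPa, n = 7.33
  CFRP laminate: E = 96.53, α = 0.898, σ_y = 709.0 → σ = 11.4 MPa, n = 62.4
The minimum is copper at n = 0.531.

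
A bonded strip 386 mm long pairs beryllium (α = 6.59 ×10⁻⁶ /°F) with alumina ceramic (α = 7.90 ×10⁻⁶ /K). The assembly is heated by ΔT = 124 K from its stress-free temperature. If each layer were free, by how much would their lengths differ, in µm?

beryllium: α = 6.59×10⁻⁶/°F × 9/5 = 11.9×10⁻⁶/K.
Δα = |11.9 − 7.90|×10⁻⁶/K = 3.96×10⁻⁶/K.
ΔL_mismatch = Δα·L·ΔT = 3.96×10⁻⁶ × 386.0 mm × 124.0 K = 190 µm.

190 µm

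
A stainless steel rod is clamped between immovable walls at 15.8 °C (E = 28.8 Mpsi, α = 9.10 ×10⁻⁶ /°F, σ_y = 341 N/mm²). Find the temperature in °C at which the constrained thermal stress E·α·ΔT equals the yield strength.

121 °C

E = 28.8 Mpsi = 198.6 GPa.
α = 9.10×10⁻⁶/°F × 9/5 = 16.4×10⁻⁶/K.
σ_y = 341 N/mm² = 341.0 MPa.
E·α·ΔT = 341.0 MPa ⇒ ΔT = 341.0 / (198.6×10³ × 16.4×10⁻⁶) = 104.8 K.
T = 15.8 + 104.8 = 120.6 °C.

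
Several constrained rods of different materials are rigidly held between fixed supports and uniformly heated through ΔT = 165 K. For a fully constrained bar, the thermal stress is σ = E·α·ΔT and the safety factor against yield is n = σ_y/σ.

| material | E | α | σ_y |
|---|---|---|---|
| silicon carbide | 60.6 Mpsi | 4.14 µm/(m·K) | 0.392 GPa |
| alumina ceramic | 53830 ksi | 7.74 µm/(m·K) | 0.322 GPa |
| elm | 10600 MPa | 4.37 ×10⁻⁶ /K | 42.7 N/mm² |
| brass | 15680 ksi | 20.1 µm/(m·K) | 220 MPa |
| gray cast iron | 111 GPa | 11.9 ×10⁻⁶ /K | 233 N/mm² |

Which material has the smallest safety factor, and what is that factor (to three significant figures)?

Per material, after unit conversion:
  silicon carbide: E = 417.8, α = 4.14, σ_y = 392.0 → σ = 285 MPa, n = 1.37
  alumina ceramic: E = 371.1, α = 7.74, σ_y = 322.0 → σ = 474 MPa, n = 0.679
  elm: E = 10.60, α = 4.37, σ_y = 42.70 → σ = 7.64 MPa, n = 5.59
  brass: E = 108.1, α = 20.1, σ_y = 220.0 → σ = 359 MPa, n = 0.614
  gray cast iron: E = 111.0, α = 11.9, σ_y = 233.0 → σ = 218 MPa, n = 1.07
The minimum is brass at n = 0.614.

brass, n = 0.614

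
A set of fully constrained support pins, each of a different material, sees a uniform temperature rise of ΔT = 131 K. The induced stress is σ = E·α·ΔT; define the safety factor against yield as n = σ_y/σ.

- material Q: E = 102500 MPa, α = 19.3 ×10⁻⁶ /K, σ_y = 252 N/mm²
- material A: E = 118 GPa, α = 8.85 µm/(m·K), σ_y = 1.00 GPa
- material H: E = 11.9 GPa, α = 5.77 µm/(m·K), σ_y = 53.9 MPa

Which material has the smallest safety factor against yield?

In consistent units (E in GPa, α in ×10⁻⁶/K, σ_y in MPa):
  material Q: E = 102.5, α = 19.3, σ_y = 252.0 → σ = 259 MPa, n = 0.972
  material A: E = 118.0, α = 8.85, σ_y = 1000 → σ = 137 MPa, n = 7.31
  material H: E = 11.90, α = 5.77, σ_y = 53.90 → σ = 8.99 MPa, n = 5.99
The minimum is material Q at n = 0.972.

material Q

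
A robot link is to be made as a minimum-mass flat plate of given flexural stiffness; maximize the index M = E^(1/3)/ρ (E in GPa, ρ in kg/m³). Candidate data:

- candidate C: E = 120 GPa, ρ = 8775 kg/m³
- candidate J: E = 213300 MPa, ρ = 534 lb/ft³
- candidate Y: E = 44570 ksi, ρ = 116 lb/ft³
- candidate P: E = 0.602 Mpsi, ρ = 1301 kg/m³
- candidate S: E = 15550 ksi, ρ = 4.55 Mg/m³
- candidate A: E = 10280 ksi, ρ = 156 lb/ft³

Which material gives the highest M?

candidate Y

After converting to SI:
  candidate C: E = 120.0 GPa, ρ = 8775 kg/m³
  candidate J: E = 213.3 GPa, ρ = 8554 kg/m³
  candidate Y: E = 307.3 GPa, ρ = 1858 kg/m³
  candidate P: E = 4.151 GPa, ρ = 1301 kg/m³
  candidate S: E = 107.2 GPa, ρ = 4550 kg/m³
  candidate A: E = 70.88 GPa, ρ = 2499 kg/m³
  candidate Y: M = 3.63×10⁻³
  candidate A: M = 1.66×10⁻³
  candidate P: M = 1.24×10⁻³
  candidate S: M = 1.04×10⁻³
  candidate J: M = 0.699×10⁻³
  candidate C: M = 0.562×10⁻³
Candidate Y has the largest M.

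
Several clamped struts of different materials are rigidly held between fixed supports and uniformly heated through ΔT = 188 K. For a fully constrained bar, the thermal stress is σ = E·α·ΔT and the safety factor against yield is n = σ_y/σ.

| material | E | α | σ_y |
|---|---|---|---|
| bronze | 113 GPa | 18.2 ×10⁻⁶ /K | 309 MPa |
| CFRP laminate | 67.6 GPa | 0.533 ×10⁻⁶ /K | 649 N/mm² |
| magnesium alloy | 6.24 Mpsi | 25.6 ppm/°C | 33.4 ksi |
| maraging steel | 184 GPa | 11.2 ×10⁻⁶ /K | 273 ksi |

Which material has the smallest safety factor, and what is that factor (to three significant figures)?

Per material, after unit conversion:
  bronze: E = 113.0, α = 18.2, σ_y = 309.0 → σ = 387 MPa, n = 0.799
  CFRP laminate: E = 67.60, α = 0.533, σ_y = 649.0 → σ = 6.77 MPa, n = 95.8
  magnesium alloy: E = 43.02, α = 25.6, σ_y = 230.3 → σ = 207 MPa, n = 1.11
  maraging steel: E = 184.0, α = 11.2, σ_y = 1882 → σ = 387 MPa, n = 4.86
Smallest n: bronze with n = 0.799.

bronze, n = 0.799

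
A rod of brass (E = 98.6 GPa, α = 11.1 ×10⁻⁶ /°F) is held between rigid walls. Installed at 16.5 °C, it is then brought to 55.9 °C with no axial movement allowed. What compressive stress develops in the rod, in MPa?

77.6 MPa

α = 11.1×10⁻⁶/°F × 9/5 = 20.0×10⁻⁶/K.
ΔT = 39.40 K. Constrained thermal stress σ = E·α·ΔT = 98.60×10³ MPa × 20.0×10⁻⁶ × 39.40 = 77.6 MPa (compressive).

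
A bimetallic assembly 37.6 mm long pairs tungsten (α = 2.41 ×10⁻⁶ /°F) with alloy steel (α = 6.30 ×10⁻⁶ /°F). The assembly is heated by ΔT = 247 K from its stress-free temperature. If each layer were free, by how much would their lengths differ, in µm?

65.0 µm

tungsten: α = 2.41×10⁻⁶/°F × 9/5 = 4.34×10⁻⁶/K.
alloy steel: α = 6.30×10⁻⁶/°F × 9/5 = 11.3×10⁻⁶/K.
Δα = |4.34 − 11.3|×10⁻⁶/K = 7.00×10⁻⁶/K.
ΔL_mismatch = Δα·L·ΔT = 7.00×10⁻⁶ × 37.6 mm × 247.0 K = 65.0 µm.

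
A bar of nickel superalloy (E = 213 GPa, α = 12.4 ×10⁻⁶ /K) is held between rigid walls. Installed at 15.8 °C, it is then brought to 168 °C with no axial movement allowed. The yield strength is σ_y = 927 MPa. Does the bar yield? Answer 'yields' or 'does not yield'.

ΔT = 152.2 K. Constrained thermal stress σ = E·α·ΔT = 213.0×10³ MPa × 12.4×10⁻⁶ × 152.2 = 402 MPa (compressive).
Compare to σ_y = 927 MPa: σ < σ_y, so it does not yield.

does not yield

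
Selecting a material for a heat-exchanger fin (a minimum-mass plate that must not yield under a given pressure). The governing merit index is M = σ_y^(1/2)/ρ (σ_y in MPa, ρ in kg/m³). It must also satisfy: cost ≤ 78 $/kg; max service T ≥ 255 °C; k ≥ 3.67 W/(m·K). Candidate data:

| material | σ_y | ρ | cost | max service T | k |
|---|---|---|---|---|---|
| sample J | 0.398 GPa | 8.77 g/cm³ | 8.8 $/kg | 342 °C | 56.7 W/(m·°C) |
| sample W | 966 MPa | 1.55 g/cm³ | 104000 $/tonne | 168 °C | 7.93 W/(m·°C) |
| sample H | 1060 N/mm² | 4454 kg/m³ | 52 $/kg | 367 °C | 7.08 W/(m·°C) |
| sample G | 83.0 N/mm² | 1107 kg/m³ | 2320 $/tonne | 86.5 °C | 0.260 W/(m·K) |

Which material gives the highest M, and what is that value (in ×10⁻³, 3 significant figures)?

Screen on constraints: cost ≤ 78 $/kg; max service T ≥ 255 °C; k ≥ 3.67 W/(m·K). Survivors: sample J, sample H.
After converting to SI:
  sample J: σ_y = 398.0 MPa, ρ = 8770 kg/m³
  sample H: σ_y = 1060 MPa, ρ = 4454 kg/m³
  sample H: M = 7.31×10⁻³
  sample J: M = 2.27×10⁻³
Sample H ranks first.

sample H, M = 7.31×10⁻³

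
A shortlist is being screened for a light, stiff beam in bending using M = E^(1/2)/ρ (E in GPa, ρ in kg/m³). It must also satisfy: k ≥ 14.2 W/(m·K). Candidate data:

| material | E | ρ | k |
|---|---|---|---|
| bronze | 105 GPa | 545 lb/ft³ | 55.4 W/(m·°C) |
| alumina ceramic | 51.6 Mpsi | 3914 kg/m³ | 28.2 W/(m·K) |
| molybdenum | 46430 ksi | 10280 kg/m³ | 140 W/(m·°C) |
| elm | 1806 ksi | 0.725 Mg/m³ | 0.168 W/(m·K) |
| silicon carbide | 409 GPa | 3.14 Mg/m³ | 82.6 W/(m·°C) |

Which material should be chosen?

Screen on constraints: k ≥ 14.2 W/(m·K). Survivors: bronze, alumina ceramic, molybdenum, silicon carbide.
Convert each candidate to consistent units, then evaluate M:
  bronze: E = 105.0 GPa, ρ = 8730 kg/m³
  alumina ceramic: E = 355.8 GPa, ρ = 3914 kg/m³
  molybdenum: E = 320.1 GPa, ρ = 10280 kg/m³
  silicon carbide: E = 409.0 GPa, ρ = 3140 kg/m³
  silicon carbide: M = 6.44×10⁻³
  alumina ceramic: M = 4.82×10⁻³
  molybdenum: M = 1.74×10⁻³
  bronze: M = 1.17×10⁻³
Highest index: silicon carbide.

silicon carbide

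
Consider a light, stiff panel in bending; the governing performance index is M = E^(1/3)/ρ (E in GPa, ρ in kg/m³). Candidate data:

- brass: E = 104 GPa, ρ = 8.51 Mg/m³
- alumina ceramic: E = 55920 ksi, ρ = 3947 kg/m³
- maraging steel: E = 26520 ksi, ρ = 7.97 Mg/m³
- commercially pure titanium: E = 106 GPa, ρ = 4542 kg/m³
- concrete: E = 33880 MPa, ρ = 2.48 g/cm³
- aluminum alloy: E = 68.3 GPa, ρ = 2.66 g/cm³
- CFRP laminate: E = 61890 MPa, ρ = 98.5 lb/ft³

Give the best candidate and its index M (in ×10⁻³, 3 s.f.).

After converting to SI:
  brass: E = 104.0 GPa, ρ = 8510 kg/m³
  alumina ceramic: E = 385.6 GPa, ρ = 3947 kg/m³
  maraging steel: E = 182.8 GPa, ρ = 7970 kg/m³
  commercially pure titanium: E = 106.0 GPa, ρ = 4542 kg/m³
  concrete: E = 33.88 GPa, ρ = 2480 kg/m³
  aluminum alloy: E = 68.30 GPa, ρ = 2660 kg/m³
  CFRP laminate: E = 61.89 GPa, ρ = 1578 kg/m³
  CFRP laminate: M = 2.51×10⁻³
  alumina ceramic: M = 1.84×10⁻³
  aluminum alloy: M = 1.54×10⁻³
  concrete: M = 1.30×10⁻³
  commercially pure titanium: M = 1.04×10⁻³
  maraging steel: M = 0.712×10⁻³
  brass: M = 0.553×10⁻³
The maximum is for CFRP laminate.

CFRP laminate, M = 2.51×10⁻³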